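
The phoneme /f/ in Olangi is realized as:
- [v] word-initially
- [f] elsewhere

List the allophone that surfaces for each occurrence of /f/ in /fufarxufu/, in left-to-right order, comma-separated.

[v], [f], [f]

Occurrence 1 (position 1): word-initially → [v].
Occurrence 2 (position 3): no conditioning environment matches → elsewhere allophone [f].
Occurrence 3 (position 8): no conditioning environment matches → elsewhere allophone [f].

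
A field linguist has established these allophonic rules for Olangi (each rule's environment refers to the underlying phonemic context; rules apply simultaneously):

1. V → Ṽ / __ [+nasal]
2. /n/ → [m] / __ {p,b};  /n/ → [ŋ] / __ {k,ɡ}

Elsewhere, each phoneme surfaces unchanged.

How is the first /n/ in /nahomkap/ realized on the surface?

[n]

/n/ — word-initial; rule 2 does not apply here → [n].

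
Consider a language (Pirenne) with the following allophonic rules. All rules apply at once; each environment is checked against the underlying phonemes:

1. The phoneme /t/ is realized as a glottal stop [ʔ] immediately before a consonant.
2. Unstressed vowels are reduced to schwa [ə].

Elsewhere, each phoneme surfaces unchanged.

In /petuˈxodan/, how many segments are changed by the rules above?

3

Segments that undergo a rule: /e/ → [ə] (rule 2); /u/ → [ə] (rule 2); /a/ → [ə] (rule 2).
All other segments surface unchanged.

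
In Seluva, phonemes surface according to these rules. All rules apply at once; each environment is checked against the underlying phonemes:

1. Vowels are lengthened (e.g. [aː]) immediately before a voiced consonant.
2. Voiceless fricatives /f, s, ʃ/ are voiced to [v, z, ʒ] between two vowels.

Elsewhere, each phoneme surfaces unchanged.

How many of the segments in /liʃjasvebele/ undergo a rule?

Segments that undergo a rule: /e/ → [eː] (rule 1); /e/ → [eː] (rule 1).
All other segments surface unchanged.

2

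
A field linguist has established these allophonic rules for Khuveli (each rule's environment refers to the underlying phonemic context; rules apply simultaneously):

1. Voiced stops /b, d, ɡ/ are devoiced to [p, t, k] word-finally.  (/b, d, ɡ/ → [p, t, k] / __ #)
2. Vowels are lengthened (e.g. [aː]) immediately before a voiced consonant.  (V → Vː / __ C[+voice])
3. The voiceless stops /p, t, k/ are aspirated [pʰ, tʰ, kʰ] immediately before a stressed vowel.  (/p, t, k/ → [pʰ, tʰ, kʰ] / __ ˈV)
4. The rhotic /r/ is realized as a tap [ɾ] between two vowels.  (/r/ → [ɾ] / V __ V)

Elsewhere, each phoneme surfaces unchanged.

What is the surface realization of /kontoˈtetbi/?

/k/ (word-initial) fails the environment for rule 3, so it stays [k].
/o/ — between /k/ and /n/, before a voiced consonant — surfaces as [oː] (rule 2).
/n/ (between /o/ and /t/) is unaffected → [n].
/t/ (between /n/ and /o/): rule 3 targets it, but not immediately before a stressed vowel → unchanged [t].
/o/ (between /t/ and /t/) is in the target of rule 2 but the environment (before a voiced consonant) is not met → [o].
/t/ (between /o/ and /e/): immediately before a stressed vowel, so rule 3 applies → [tʰ].
/e/ (between /t/ and /t/) fails the environment for rule 2, so it stays [e].
/t/ — between /e/ and /b/; rule 3 does not apply here → [t].
/b/ (between /t/ and /i/) is in the target of rule 1 but the environment (word-finally) is not met → [b].
/i/ — word-final; rule 2 does not apply here → [i].

[koːntoˈtʰetbi]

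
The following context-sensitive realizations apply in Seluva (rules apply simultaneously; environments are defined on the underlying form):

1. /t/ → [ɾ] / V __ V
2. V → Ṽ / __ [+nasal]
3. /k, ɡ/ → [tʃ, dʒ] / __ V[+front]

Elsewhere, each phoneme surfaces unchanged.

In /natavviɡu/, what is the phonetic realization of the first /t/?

/t/ — between /a/ and /a/, between two vowels — surfaces as [ɾ] (rule 1).

[ɾ]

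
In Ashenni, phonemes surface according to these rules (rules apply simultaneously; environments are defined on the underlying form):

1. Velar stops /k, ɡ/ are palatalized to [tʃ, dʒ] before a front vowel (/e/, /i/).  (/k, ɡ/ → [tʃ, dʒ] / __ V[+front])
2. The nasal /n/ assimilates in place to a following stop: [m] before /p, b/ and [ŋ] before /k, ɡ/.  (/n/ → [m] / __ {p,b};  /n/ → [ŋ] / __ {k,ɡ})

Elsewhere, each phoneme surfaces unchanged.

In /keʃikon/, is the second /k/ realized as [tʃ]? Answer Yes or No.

/k/ (between /i/ and /o/) fails the environment for rule 1, so it stays [k].
The actual realization is [k], not [tʃ].

No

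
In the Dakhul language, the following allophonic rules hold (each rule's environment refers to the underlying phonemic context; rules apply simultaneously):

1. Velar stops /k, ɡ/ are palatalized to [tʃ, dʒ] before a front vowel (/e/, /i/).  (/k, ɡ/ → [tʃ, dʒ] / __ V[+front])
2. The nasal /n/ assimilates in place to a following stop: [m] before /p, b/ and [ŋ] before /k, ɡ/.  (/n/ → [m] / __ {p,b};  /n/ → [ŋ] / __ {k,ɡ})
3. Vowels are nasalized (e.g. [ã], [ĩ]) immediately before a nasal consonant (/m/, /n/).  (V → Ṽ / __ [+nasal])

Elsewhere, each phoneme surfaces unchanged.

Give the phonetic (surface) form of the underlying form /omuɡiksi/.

/o/ meets the environment for rule 3 (before a nasal consonant) → [õ].
/u/ (between /m/ and /ɡ/) fails the environment for rule 3, so it stays [u].
/ɡ/ — between /u/ and /i/, before a front vowel — surfaces as [dʒ] (rule 1).
/i/ (between /ɡ/ and /k/) fails the environment for rule 3, so it stays [i].
/k/ (between /i/ and /s/) is in the target of rule 1 but the environment (before a front vowel) is not met → [k].
/i/ — word-final; rule 3 does not apply here → [i].

[õmudʒiksi]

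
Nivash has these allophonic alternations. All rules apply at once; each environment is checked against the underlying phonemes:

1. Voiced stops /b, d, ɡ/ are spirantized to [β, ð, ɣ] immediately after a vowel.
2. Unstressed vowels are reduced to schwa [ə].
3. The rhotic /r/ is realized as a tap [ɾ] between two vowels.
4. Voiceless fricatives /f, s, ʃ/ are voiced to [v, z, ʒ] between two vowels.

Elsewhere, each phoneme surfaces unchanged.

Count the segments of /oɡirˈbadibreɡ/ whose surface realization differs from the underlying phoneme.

8

Segments that undergo a rule: /o/ → [ə] (rule 2); /ɡ/ → [ɣ] (rule 1); /i/ → [ə] (rule 2); /d/ → [ð] (rule 1); /i/ → [ə] (rule 2); /b/ → [β] (rule 1); /e/ → [ə] (rule 2); /ɡ/ → [ɣ] (rule 1).
All other segments surface unchanged.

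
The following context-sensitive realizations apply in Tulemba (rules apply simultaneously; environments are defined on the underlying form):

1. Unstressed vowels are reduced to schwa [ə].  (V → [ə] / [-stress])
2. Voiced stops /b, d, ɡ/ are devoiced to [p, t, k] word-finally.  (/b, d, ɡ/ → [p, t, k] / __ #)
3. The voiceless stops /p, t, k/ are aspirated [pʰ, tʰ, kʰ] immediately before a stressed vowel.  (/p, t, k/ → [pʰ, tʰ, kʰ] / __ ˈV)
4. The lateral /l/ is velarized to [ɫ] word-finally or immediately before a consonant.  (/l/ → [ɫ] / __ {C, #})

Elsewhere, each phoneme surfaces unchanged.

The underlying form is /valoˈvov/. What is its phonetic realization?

[vələˈvov]

/v/ (word-initial): no rule targets it → [v].
Rule 1 applies to /a/ (between /v/ and /l/: in an unstressed syllable) → [ə].
/l/ (between /a/ and /o/) fails the environment for rule 4, so it stays [l].
/o/ — between /l/ and /v/, in an unstressed syllable — surfaces as [ə] (rule 1).
/v/ (between /o/ and /o/): no rule targets it → [v].
/o/ (between /v/ and /v/): rule 1 targets it, but not in an unstressed syllable → unchanged [o].
/v/ stays [v].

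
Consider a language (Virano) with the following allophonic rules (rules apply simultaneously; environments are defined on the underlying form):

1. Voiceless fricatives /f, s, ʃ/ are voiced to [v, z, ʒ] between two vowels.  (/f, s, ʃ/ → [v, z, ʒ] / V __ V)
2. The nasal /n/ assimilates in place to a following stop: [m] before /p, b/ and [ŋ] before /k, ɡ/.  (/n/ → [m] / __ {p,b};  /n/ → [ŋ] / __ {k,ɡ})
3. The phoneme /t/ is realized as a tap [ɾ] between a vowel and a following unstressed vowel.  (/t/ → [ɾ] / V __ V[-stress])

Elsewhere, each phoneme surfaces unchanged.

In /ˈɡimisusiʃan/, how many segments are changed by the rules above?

3

Segments that undergo a rule: /s/ → [z] (rule 1); /s/ → [z] (rule 1); /ʃ/ → [ʒ] (rule 1).
All other segments surface unchanged.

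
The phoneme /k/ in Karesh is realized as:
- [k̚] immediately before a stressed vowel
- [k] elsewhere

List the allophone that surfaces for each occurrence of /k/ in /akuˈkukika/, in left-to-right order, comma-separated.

Occurrence 1 (position 2): no conditioning environment matches → elsewhere allophone [k].
Occurrence 2 (position 4): immediately before a stressed vowel → [k̚].
Occurrence 3 (position 6): no conditioning environment matches → elsewhere allophone [k].
Occurrence 4 (position 8): no conditioning environment matches → elsewhere allophone [k].

[k], [k̚], [k], [k]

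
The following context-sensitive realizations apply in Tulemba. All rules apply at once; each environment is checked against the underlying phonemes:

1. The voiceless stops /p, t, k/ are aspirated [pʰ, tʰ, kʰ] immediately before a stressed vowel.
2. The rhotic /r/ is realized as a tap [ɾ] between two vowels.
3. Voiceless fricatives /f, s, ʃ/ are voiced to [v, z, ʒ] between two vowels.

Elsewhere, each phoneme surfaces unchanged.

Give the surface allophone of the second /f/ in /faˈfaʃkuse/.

[v]

Rule 3 applies to /f/ (between /a/ and /a/: between two vowels) → [v].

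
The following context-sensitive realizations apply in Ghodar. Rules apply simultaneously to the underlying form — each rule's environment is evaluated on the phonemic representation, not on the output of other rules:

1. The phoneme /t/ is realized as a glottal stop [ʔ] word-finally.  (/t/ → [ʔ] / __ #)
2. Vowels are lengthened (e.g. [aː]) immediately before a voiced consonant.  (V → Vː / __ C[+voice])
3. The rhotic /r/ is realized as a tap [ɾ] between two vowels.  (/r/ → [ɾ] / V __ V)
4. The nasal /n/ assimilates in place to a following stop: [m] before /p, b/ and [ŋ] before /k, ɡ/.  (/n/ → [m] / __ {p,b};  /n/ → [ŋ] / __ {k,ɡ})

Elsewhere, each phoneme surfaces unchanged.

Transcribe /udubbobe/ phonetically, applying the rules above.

/u/ meets the environment for rule 2 (before a voiced consonant) → [uː].
/u/ (between /d/ and /b/) occurs before a voiced consonant → [uː] by rule 2.
/o/ (between /b/ and /b/): before a voiced consonant, so rule 2 applies → [oː].
/e/ (word-final) is in the target of rule 2 but the environment (before a voiced consonant) is not met → [e].

[uːduːbboːbe]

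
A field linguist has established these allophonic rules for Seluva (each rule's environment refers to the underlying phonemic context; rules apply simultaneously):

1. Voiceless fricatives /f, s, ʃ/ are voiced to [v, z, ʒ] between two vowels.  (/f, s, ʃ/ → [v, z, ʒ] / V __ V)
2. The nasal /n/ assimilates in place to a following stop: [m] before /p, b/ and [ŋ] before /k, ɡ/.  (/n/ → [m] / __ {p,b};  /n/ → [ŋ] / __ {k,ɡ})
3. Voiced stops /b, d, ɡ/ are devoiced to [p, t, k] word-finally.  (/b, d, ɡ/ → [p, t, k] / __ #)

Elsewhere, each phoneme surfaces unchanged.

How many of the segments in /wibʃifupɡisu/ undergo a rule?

Segments that undergo a rule: /f/ → [v] (rule 1); /s/ → [z] (rule 1).
All other segments surface unchanged.

2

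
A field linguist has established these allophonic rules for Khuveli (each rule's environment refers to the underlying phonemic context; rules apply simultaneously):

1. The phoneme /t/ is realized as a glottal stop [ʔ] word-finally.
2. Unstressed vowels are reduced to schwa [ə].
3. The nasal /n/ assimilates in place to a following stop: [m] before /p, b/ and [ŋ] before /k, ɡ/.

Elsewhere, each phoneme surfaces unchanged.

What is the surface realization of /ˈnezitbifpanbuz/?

/n/ (word-initial) fails the environment for rule 3, so it stays [n].
/e/ (between /n/ and /z/) is in the target of rule 2 but the environment (in an unstressed syllable) is not met → [e].
/z/ (between /e/ and /i/): no rule targets it → [z].
Rule 2 applies to /i/ (between /z/ and /t/: in an unstressed syllable) → [ə].
/t/ — between /i/ and /b/; rule 1 does not apply here → [t].
/b/ (between /t/ and /i/): no rule targets it → [b].
/i/ (between /b/ and /f/) occurs in an unstressed syllable → [ə] by rule 2.
/f/ (between /i/ and /p/) is unaffected → [f].
/p/ stays [p].
/a/ meets the environment for rule 2 (in an unstressed syllable) → [ə].
/n/ — between /a/ and /b/, before a labial or velar stop — surfaces as [m] (rule 3).
/b/ (between /n/ and /u/) is unaffected → [b].
/u/ — between /b/ and /z/, in an unstressed syllable — surfaces as [ə] (rule 2).
/z/ (word-final): no rule targets it → [z].

[ˈnezətbəfpəmbəz]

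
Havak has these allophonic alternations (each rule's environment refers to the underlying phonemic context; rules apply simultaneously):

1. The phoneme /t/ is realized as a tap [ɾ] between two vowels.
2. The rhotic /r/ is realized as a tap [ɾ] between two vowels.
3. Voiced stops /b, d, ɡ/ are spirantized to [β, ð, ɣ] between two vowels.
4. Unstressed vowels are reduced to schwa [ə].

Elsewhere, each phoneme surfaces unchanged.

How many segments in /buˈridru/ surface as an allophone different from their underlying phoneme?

3

Segments that undergo a rule: /u/ → [ə] (rule 4); /r/ → [ɾ] (rule 2); /u/ → [ə] (rule 4).
All other segments surface unchanged.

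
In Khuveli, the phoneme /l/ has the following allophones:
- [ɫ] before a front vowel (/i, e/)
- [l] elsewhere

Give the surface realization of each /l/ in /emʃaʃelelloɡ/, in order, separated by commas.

[ɫ], [l], [l]

Occurrence 1 (position 7): before a front vowel (/i, e/) → [ɫ].
Occurrence 2 (position 9): no conditioning environment matches → elsewhere allophone [l].
Occurrence 3 (position 10): no conditioning environment matches → elsewhere allophone [l].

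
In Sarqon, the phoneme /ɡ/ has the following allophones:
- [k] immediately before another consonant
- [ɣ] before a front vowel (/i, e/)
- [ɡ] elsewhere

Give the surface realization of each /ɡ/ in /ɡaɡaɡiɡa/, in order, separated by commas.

[ɡ], [ɡ], [ɣ], [ɡ]

Occurrence 1 (position 1): no conditioning environment matches → elsewhere allophone [ɡ].
Occurrence 2 (position 3): no conditioning environment matches → elsewhere allophone [ɡ].
Occurrence 3 (position 5): before a front vowel (/i, e/) → [ɣ].
Occurrence 4 (position 7): no conditioning environment matches → elsewhere allophone [ɡ].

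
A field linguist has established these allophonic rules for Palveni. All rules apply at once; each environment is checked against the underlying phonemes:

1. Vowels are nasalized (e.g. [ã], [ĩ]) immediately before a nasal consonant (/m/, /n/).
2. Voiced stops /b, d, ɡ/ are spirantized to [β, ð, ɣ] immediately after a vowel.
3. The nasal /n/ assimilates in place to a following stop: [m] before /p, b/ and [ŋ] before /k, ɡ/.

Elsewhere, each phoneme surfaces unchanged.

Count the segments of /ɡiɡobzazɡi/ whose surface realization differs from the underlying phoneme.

Segments that undergo a rule: /ɡ/ → [ɣ] (rule 2); /b/ → [β] (rule 2).
All other segments surface unchanged.

2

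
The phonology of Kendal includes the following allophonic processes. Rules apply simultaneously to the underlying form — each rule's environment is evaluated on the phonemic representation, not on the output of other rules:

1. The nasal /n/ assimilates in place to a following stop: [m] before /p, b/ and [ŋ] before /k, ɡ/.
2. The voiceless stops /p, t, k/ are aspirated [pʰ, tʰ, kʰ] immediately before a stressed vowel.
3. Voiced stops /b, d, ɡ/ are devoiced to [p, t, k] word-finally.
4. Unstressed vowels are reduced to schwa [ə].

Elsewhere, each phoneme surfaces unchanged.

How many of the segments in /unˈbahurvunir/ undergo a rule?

Segments that undergo a rule: /u/ → [ə] (rule 4); /n/ → [m] (rule 1); /u/ → [ə] (rule 4); /u/ → [ə] (rule 4); /i/ → [ə] (rule 4).
All other segments surface unchanged.

5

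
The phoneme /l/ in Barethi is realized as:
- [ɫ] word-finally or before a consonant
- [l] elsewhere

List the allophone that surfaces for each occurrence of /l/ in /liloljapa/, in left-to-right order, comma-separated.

[l], [l], [ɫ]

Occurrence 1 (position 1): no conditioning environment matches → elsewhere allophone [l].
Occurrence 2 (position 3): no conditioning environment matches → elsewhere allophone [l].
Occurrence 3 (position 5): word-finally or before a consonant → [ɫ].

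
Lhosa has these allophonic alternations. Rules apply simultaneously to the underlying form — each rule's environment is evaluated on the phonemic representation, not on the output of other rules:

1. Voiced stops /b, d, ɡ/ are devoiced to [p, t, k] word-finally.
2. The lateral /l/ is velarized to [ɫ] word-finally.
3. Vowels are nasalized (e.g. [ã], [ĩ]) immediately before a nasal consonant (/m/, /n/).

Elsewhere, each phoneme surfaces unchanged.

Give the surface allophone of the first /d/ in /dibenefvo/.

/d/ (word-initial): rule 1 targets it, but not word-finally → unchanged [d].

[d]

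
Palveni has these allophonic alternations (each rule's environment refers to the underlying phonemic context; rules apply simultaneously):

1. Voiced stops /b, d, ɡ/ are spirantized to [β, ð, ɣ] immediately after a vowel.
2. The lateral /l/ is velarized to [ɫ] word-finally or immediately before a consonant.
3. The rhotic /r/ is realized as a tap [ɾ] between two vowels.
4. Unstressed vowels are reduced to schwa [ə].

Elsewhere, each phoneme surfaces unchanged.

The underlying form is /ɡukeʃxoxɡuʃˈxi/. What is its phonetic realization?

/ɡ/ (word-initial) is in the target of rule 1 but the environment (immediately after a vowel) is not met → [ɡ].
/u/ — between /ɡ/ and /k/, in an unstressed syllable — surfaces as [ə] (rule 4).
/e/ (between /k/ and /ʃ/) occurs in an unstressed syllable → [ə] by rule 4.
/o/ (between /x/ and /x/) occurs in an unstressed syllable → [ə] by rule 4.
/ɡ/ — between /x/ and /u/; rule 1 does not apply here → [ɡ].
/u/ meets the environment for rule 4 (in an unstressed syllable) → [ə].
/i/ (word-final): rule 4 targets it, but not in an unstressed syllable → unchanged [i].

[ɡəkəʃxəxɡəʃˈxi]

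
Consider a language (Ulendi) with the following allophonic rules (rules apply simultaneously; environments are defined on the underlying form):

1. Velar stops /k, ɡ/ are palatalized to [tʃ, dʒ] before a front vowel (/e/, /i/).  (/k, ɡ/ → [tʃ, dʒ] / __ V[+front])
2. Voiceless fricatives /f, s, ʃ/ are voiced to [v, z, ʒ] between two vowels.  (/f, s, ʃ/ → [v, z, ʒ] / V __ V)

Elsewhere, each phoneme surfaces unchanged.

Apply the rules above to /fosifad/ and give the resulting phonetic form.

/f/ (word-initial) is in the target of rule 2 but the environment (between two vowels) is not met → [f].
/o/ stays [o].
Rule 2 applies to /s/ (between /o/ and /i/: between two vowels) → [z].
/i/ (between /s/ and /f/) is unaffected → [i].
/f/ (between /i/ and /a/): between two vowels, so rule 2 applies → [v].
/a/ (between /f/ and /d/) is unaffected → [a].
/d/ (word-final): no rule targets it → [d].

[fozivad]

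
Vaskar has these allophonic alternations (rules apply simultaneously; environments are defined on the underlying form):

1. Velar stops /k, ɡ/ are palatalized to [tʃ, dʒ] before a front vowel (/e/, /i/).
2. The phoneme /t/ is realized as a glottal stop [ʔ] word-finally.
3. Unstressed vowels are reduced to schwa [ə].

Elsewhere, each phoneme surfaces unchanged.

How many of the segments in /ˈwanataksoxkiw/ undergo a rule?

Segments that undergo a rule: /a/ → [ə] (rule 3); /a/ → [ə] (rule 3); /o/ → [ə] (rule 3); /k/ → [tʃ] (rule 1); /i/ → [ə] (rule 3).
All other segments surface unchanged.

5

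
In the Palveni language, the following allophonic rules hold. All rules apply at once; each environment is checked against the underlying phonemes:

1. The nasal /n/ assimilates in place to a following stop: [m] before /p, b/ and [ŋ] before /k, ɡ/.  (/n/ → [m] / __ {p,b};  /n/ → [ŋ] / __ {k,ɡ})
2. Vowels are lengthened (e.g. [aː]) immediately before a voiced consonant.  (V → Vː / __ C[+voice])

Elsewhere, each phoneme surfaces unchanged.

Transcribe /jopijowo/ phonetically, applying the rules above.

/j/ (word-initial) is unaffected → [j].
/o/ (between /j/ and /p/): rule 2 targets it, but not before a voiced consonant → unchanged [o].
/p/ (between /o/ and /i/) is unaffected → [p].
/i/ meets the environment for rule 2 (before a voiced consonant) → [iː].
/j/ (between /i/ and /o/): no rule targets it → [j].
/o/ (between /j/ and /w/): before a voiced consonant, so rule 2 applies → [oː].
/w/ (between /o/ and /o/) is unaffected → [w].
/o/ — word-final; rule 2 does not apply here → [o].

[jopiːjoːwo]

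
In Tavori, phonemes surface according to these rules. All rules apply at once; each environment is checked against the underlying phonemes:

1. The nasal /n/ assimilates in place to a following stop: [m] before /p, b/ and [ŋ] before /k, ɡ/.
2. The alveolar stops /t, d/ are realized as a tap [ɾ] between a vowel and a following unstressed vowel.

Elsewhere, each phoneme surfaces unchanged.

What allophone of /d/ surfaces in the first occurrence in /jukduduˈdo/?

[d]

/d/ (between /k/ and /u/) is in the target of rule 2 but the environment (between a vowel and a following unstressed vowel) is not met → [d].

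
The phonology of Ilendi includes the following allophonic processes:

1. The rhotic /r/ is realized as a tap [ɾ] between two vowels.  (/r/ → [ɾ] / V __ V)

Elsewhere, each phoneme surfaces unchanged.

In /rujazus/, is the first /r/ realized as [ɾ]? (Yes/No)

/r/ (word-initial) is in the target of rule 1 but the environment (between two vowels) is not met → [r].
The actual realization is [r], not [ɾ].

No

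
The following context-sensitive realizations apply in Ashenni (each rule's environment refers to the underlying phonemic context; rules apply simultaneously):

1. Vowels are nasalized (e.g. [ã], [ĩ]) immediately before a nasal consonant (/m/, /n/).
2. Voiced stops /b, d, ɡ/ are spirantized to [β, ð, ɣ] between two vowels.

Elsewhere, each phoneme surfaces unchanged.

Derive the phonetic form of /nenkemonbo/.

[nẽnkẽmõnbo]

/n/ (word-initial): no rule targets it → [n].
/e/ (between /n/ and /n/) occurs before a nasal consonant → [ẽ] by rule 1.
/n/ — not in any rule's target class → [n].
/k/ (between /n/ and /e/) is unaffected → [k].
/e/ — between /k/ and /m/, before a nasal consonant — surfaces as [ẽ] (rule 1).
/m/ (between /e/ and /o/) is unaffected → [m].
/o/ — between /m/ and /n/, before a nasal consonant — surfaces as [õ] (rule 1).
/n/ (between /o/ and /b/) is unaffected → [n].
/b/ — between /n/ and /o/; rule 2 does not apply here → [b].
/o/ (word-final) is in the target of rule 1 but the environment (before a nasal consonant) is not met → [o].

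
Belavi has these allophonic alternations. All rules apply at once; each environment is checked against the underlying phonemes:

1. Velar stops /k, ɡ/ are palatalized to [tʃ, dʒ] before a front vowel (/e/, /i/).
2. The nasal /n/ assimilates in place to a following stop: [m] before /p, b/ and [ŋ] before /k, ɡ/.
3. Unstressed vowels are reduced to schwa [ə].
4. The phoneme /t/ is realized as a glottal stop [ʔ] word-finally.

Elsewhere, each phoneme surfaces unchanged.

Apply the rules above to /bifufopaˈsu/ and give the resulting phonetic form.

[bəfəfəpəˈsu]

/b/ stays [b].
/i/ (between /b/ and /f/) occurs in an unstressed syllable → [ə] by rule 3.
/f/ (between /i/ and /u/): no rule targets it → [f].
/u/ (between /f/ and /f/): in an unstressed syllable, so rule 3 applies → [ə].
/f/ (between /u/ and /o/) is unaffected → [f].
/o/ (between /f/ and /p/): in an unstressed syllable, so rule 3 applies → [ə].
/p/ (between /o/ and /a/) is unaffected → [p].
/a/ (between /p/ and /s/) occurs in an unstressed syllable → [ə] by rule 3.
/s/ (between /a/ and /u/): no rule targets it → [s].
/u/ — word-final; rule 3 does not apply here → [u].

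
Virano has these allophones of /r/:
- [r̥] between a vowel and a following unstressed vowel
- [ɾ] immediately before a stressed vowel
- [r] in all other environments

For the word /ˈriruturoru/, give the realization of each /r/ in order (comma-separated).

[ɾ], [r̥], [r̥], [r̥]

Occurrence 1 (position 1): immediately before a stressed vowel → [ɾ].
Occurrence 2 (position 3): between a vowel and a following unstressed vowel → [r̥].
Occurrence 3 (position 7): between a vowel and a following unstressed vowel → [r̥].
Occurrence 4 (position 9): between a vowel and a following unstressed vowel → [r̥].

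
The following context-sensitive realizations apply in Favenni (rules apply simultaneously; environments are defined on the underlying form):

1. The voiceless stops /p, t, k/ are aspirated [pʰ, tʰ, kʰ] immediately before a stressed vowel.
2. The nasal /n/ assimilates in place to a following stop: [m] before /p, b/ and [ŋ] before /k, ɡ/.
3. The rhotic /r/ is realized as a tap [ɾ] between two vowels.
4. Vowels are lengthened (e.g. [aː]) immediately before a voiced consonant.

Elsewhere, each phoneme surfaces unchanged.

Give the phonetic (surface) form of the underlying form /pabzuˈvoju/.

[paːbzuːˈvoːju]

/p/ (word-initial) is in the target of rule 1 but the environment (immediately before a stressed vowel) is not met → [p].
/a/ meets the environment for rule 4 (before a voiced consonant) → [aː].
/b/ — not in any rule's target class → [b].
/z/ (between /b/ and /u/): no rule targets it → [z].
/u/ — between /z/ and /v/, before a voiced consonant — surfaces as [uː] (rule 4).
/v/ — not in any rule's target class → [v].
/o/ (between /v/ and /j/) occurs before a voiced consonant → [oː] by rule 4.
/j/ — not in any rule's target class → [j].
/u/ (word-final) fails the environment for rule 4, so it stays [u].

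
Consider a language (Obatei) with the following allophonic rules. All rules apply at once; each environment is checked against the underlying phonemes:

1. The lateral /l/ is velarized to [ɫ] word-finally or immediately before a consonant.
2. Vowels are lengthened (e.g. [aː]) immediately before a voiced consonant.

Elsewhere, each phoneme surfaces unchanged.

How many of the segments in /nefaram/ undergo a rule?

2

Segments that undergo a rule: /a/ → [aː] (rule 2); /a/ → [aː] (rule 2).
All other segments surface unchanged.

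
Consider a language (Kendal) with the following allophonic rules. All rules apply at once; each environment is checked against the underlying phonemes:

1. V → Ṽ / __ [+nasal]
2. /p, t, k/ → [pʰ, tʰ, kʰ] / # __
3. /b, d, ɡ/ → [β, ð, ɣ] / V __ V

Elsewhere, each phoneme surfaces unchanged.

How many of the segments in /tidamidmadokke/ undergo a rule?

4

Segments that undergo a rule: /t/ → [tʰ] (rule 2); /d/ → [ð] (rule 3); /a/ → [ã] (rule 1); /d/ → [ð] (rule 3).
All other segments surface unchanged.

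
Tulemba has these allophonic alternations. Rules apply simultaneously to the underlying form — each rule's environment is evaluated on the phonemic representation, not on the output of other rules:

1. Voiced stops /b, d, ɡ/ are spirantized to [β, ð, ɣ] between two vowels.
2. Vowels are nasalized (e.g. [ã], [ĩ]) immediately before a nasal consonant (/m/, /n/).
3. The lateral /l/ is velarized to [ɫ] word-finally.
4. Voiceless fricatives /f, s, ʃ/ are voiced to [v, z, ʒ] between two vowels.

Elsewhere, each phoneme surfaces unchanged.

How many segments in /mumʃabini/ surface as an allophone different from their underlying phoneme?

3

Segments that undergo a rule: /u/ → [ũ] (rule 2); /b/ → [β] (rule 1); /i/ → [ĩ] (rule 2).
All other segments surface unchanged.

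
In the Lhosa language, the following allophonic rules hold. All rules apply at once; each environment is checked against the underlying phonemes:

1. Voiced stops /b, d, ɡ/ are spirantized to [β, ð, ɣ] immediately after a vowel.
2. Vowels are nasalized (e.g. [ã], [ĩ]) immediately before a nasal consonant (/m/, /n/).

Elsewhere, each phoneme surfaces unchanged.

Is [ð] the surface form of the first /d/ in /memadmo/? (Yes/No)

Yes

Rule 1 applies to /d/ (between /a/ and /m/: immediately after a vowel) → [ð].
The actual realization is [ð], which matches [ð].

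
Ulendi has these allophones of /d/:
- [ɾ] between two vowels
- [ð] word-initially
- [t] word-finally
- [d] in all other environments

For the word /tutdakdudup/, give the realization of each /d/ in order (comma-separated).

Occurrence 1 (position 4): no conditioning environment matches → elsewhere allophone [d].
Occurrence 2 (position 7): no conditioning environment matches → elsewhere allophone [d].
Occurrence 3 (position 9): between two vowels → [ɾ].

[d], [d], [ɾ]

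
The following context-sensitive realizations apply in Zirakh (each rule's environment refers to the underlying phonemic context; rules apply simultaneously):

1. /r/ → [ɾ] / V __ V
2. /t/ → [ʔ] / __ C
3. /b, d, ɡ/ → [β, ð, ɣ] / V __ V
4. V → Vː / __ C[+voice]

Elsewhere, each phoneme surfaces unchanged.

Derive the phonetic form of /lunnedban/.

[luːnneːdbaːn]

/l/ — not in any rule's target class → [l].
Rule 4 applies to /u/ (between /l/ and /n/: before a voiced consonant) → [uː].
/n/ (between /u/ and /n/) is unaffected → [n].
/n/ stays [n].
/e/ meets the environment for rule 4 (before a voiced consonant) → [eː].
/d/ (between /e/ and /b/) is in the target of rule 3 but the environment (between two vowels) is not met → [d].
/b/ (between /d/ and /a/): rule 3 targets it, but not between two vowels → unchanged [b].
Rule 4 applies to /a/ (between /b/ and /n/: before a voiced consonant) → [aː].
/n/ (word-final) is unaffected → [n].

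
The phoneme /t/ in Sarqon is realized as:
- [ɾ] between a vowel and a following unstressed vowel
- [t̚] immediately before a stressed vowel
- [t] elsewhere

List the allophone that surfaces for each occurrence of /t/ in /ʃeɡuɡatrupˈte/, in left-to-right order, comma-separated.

Occurrence 1 (position 7): no conditioning environment matches → elsewhere allophone [t].
Occurrence 2 (position 11): immediately before a stressed vowel → [t̚].

[t], [t̚]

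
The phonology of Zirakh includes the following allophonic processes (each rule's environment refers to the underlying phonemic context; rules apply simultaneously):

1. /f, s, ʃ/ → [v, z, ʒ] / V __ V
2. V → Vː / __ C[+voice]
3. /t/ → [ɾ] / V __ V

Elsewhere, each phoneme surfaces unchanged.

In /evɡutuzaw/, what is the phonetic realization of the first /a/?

Rule 2 applies to /a/ (between /z/ and /w/: before a voiced consonant) → [aː].

[aː]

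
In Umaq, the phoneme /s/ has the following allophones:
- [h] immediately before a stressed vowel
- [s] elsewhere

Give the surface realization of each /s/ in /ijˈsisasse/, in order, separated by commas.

[h], [s], [s], [s]

Occurrence 1 (position 3): immediately before a stressed vowel → [h].
Occurrence 2 (position 5): no conditioning environment matches → elsewhere allophone [s].
Occurrence 3 (position 7): no conditioning environment matches → elsewhere allophone [s].
Occurrence 4 (position 8): no conditioning environment matches → elsewhere allophone [s].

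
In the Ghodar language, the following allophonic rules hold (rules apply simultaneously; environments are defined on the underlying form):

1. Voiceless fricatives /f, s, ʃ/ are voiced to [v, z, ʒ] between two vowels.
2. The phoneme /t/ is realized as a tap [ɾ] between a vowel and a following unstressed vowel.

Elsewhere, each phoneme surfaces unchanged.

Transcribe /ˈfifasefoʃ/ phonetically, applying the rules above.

[ˈfivazevoʃ]

/f/ — word-initial; rule 1 does not apply here → [f].
/i/ — not in any rule's target class → [i].
/f/ (between /i/ and /a/) occurs between two vowels → [v] by rule 1.
/a/ (between /f/ and /s/) is unaffected → [a].
/s/ (between /a/ and /e/): between two vowels, so rule 1 applies → [z].
/e/ — not in any rule's target class → [e].
/f/ — between /e/ and /o/, between two vowels — surfaces as [v] (rule 1).
/o/ (between /f/ and /ʃ/): no rule targets it → [o].
/ʃ/ (word-final) fails the environment for rule 1, so it stays [ʃ].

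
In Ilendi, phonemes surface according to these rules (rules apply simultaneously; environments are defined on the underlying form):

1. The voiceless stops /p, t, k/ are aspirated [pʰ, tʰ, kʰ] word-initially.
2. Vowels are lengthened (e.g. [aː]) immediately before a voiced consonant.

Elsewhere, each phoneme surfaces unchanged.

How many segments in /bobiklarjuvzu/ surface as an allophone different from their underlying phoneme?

3

Segments that undergo a rule: /o/ → [oː] (rule 2); /a/ → [aː] (rule 2); /u/ → [uː] (rule 2).
All other segments surface unchanged.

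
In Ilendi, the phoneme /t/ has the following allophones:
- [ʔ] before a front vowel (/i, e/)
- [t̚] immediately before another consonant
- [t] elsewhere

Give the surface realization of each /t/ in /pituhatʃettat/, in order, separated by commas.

Occurrence 1 (position 3): no conditioning environment matches → elsewhere allophone [t].
Occurrence 2 (position 7): immediately before another consonant → [t̚].
Occurrence 3 (position 10): immediately before another consonant → [t̚].
Occurrence 4 (position 11): no conditioning environment matches → elsewhere allophone [t].
Occurrence 5 (position 13): no conditioning environment matches → elsewhere allophone [t].

[t], [t̚], [t̚], [t], [t]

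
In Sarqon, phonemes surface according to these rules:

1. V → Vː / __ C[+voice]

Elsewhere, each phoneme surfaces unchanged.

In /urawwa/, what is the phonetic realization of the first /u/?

/u/ (word-initial) occurs before a voiced consonant → [uː] by rule 1.

[uː]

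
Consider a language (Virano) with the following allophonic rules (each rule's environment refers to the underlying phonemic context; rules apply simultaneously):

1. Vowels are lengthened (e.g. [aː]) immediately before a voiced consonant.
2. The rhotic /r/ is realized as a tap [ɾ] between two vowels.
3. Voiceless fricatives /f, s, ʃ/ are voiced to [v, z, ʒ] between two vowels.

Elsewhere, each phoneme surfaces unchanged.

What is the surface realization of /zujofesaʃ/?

/z/ (word-initial): no rule targets it → [z].
/u/ — between /z/ and /j/, before a voiced consonant — surfaces as [uː] (rule 1).
/j/ (between /u/ and /o/): no rule targets it → [j].
/o/ (between /j/ and /f/): rule 1 targets it, but not before a voiced consonant → unchanged [o].
/f/ meets the environment for rule 3 (between two vowels) → [v].
/e/ (between /f/ and /s/) fails the environment for rule 1, so it stays [e].
/s/ (between /e/ and /a/): between two vowels, so rule 3 applies → [z].
/a/ (between /s/ and /ʃ/) is in the target of rule 1 but the environment (before a voiced consonant) is not met → [a].
/ʃ/ (word-final) fails the environment for rule 3, so it stays [ʃ].

[zuːjovezaʃ]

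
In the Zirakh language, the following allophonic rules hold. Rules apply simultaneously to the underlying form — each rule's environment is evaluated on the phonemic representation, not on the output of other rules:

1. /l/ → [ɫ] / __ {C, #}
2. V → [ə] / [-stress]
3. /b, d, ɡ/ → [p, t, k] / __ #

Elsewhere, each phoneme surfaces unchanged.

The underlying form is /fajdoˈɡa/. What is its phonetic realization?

/f/ — not in any rule's target class → [f].
/a/ (between /f/ and /j/): in an unstressed syllable, so rule 2 applies → [ə].
/j/ — not in any rule's target class → [j].
/d/ (between /j/ and /o/): rule 3 targets it, but not word-finally → unchanged [d].
/o/ — between /d/ and /ɡ/, in an unstressed syllable — surfaces as [ə] (rule 2).
/ɡ/ (between /o/ and /a/): rule 3 targets it, but not word-finally → unchanged [ɡ].
/a/ (word-final): rule 2 targets it, but not in an unstressed syllable → unchanged [a].

[fəjdəˈɡa]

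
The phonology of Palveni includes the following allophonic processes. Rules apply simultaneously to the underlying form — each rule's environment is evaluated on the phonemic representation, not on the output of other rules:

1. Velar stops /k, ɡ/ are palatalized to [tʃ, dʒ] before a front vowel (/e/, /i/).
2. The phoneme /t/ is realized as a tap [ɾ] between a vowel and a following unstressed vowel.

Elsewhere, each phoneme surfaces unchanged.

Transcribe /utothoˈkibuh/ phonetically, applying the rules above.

[uɾothoˈtʃibuh]

/u/ (word-initial) is unaffected → [u].
/t/ (between /u/ and /o/) occurs between a vowel and a following unstressed vowel → [ɾ] by rule 2.
/o/ stays [o].
/t/ — between /o/ and /h/; rule 2 does not apply here → [t].
/h/ stays [h].
/o/ (between /h/ and /k/) is unaffected → [o].
/k/ (between /o/ and /i/): before a front vowel, so rule 1 applies → [tʃ].
/i/ — not in any rule's target class → [i].
/b/ stays [b].
/u/ (between /b/ and /h/) is unaffected → [u].
/h/ (word-final): no rule targets it → [h].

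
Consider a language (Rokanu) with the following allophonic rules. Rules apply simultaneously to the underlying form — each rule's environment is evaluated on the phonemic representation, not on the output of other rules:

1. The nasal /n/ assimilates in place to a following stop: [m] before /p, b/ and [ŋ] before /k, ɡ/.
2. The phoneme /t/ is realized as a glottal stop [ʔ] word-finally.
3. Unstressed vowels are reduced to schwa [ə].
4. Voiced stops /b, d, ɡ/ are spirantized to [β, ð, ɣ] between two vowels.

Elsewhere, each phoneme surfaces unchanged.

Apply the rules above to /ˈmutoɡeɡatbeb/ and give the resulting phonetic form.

[ˈmutəɣəɣətbəb]

/m/ (word-initial) is unaffected → [m].
/u/ (between /m/ and /t/): rule 3 targets it, but not in an unstressed syllable → unchanged [u].
/t/ (between /u/ and /o/) fails the environment for rule 2, so it stays [t].
/o/ (between /t/ and /ɡ/): in an unstressed syllable, so rule 3 applies → [ə].
/ɡ/ — between /o/ and /e/, between two vowels — surfaces as [ɣ] (rule 4).
Rule 3 applies to /e/ (between /ɡ/ and /ɡ/: in an unstressed syllable) → [ə].
Rule 4 applies to /ɡ/ (between /e/ and /a/: between two vowels) → [ɣ].
Rule 3 applies to /a/ (between /ɡ/ and /t/: in an unstressed syllable) → [ə].
/t/ (between /a/ and /b/): rule 2 targets it, but not word-finally → unchanged [t].
/b/ (between /t/ and /e/) fails the environment for rule 4, so it stays [b].
/e/ (between /b/ and /b/) occurs in an unstressed syllable → [ə] by rule 3.
/b/ (word-final): rule 4 targets it, but not between two vowels → unchanged [b].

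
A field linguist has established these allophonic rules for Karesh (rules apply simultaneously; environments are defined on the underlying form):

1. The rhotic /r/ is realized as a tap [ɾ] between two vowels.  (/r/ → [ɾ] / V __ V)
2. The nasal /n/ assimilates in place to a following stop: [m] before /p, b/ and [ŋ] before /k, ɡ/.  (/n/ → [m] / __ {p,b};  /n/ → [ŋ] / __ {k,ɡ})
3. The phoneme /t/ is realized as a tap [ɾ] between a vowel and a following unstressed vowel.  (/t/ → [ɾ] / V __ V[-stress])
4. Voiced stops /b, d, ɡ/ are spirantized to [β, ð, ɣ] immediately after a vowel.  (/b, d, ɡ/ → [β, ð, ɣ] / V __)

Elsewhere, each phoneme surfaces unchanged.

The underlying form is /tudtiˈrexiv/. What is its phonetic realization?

[tuðtiˈɾexiv]

/t/ — word-initial; rule 3 does not apply here → [t].
/d/ meets the environment for rule 4 (immediately after a vowel) → [ð].
/t/ (between /d/ and /i/) fails the environment for rule 3, so it stays [t].
/r/ (between /i/ and /e/): between two vowels, so rule 1 applies → [ɾ].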